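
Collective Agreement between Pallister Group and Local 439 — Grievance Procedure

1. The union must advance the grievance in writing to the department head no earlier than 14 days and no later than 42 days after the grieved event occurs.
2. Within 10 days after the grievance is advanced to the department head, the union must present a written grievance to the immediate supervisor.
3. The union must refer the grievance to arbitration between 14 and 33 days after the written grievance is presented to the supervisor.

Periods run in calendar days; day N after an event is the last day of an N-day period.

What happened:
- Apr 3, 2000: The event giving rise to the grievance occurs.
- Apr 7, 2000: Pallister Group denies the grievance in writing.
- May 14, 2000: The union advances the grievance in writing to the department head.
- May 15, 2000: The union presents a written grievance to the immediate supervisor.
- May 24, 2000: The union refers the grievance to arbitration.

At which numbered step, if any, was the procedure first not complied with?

(1) the permitted window runs from Apr 3, 2000 + 14 = Apr 17, 2000 to Apr 3, 2000 + 42 = May 15, 2000; done May 14, 2000, which is between those dates.
(2) due by May 14, 2000 + 10 days = May 24, 2000; completed May 15, 2000, before the deadline.
(3) the permitted window runs from May 15, 2000 + 14 = May 29, 2000 to May 15, 2000 + 33 = Jun 17, 2000; May 24, 2000 is 5 days too early.

Step 3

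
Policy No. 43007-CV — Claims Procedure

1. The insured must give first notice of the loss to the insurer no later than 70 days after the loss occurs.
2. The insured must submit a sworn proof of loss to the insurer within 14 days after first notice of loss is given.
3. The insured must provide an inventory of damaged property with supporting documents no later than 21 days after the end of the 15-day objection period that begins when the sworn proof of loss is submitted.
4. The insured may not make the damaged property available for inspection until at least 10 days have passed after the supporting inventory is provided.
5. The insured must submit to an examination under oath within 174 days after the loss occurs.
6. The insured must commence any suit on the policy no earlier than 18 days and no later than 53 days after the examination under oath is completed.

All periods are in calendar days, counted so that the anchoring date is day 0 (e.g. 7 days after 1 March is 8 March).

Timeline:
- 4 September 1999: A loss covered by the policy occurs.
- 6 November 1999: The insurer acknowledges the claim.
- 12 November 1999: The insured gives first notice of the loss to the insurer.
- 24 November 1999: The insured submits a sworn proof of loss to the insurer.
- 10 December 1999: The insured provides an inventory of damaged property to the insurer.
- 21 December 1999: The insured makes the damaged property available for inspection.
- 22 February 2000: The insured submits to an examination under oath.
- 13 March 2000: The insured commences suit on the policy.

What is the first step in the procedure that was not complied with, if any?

None — every step was satisfied

(1) due by 4 September 1999 + 70 days = 13 November 1999; done 12 November 1999 — timely.
(2) due by 12 November 1999 + 14 days = 26 November 1999; completed 24 November 1999, before the deadline.
(3) due by 9 December 1999 + 21 days = 30 December 1999; 10 December 1999 is within that limit.
(4) permitted from 10 December 1999 + 10 days = 20 December 1999 onward; done 21 December 1999, after the minimum wait.
(5) due by 4 September 1999 + 174 days = 25 February 2000; done 22 February 2000 — timely.
(6) the permitted window runs from 22 February 2000 + 18 = 11 March 2000 to 22 February 2000 + 53 = 15 April 2000; done 13 March 2000, which is between those dates.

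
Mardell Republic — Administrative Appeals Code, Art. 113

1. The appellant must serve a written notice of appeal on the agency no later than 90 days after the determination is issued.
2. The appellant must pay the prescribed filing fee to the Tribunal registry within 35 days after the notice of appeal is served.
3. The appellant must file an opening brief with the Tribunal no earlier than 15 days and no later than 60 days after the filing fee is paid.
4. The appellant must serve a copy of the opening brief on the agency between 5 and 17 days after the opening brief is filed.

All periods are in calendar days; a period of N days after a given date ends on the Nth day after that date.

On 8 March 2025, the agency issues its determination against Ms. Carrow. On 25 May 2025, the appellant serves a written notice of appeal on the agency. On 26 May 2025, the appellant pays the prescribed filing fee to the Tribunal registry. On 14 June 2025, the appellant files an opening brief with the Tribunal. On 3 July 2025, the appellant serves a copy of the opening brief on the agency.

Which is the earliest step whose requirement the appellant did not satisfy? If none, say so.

Step 1 — counting 90 days from 8 March 2025 (when the determination is issued) gives a deadline of 6 June 2025; done 25 May 2025 — timely.
Step 2 — counting 35 days from 25 May 2025 (when the notice of appeal is served) gives a deadline of 29 June 2025; done 26 May 2025 — timely.
Step 3 — 15 and 60 days from 26 May 2025 (when the filing fee is paid) are 10 June 2025 and 25 July 2025 respectively; 14 June 2025 falls inside that range.
Step 4 — 5 and 17 days from 14 June 2025 (when the opening brief is filed) are 19 June 2025 and 1 July 2025 respectively; 3 July 2025 is 2 days past the end of the window.
The procedure was therefore not followed at step 4.

Step 4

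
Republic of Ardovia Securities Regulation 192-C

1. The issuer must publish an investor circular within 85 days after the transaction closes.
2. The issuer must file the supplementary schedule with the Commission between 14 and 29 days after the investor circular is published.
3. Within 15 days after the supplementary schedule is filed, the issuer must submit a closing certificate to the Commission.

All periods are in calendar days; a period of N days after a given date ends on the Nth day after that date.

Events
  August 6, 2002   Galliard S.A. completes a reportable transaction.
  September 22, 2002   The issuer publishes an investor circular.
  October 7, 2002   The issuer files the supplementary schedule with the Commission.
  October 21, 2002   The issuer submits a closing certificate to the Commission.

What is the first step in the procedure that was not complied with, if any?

(1) due by August 6, 2002 + 85 days = October 30, 2002; September 22, 2002 is within that limit.
(2) the permitted window runs from September 22, 2002 + 14 = October 6, 2002 to September 22, 2002 + 29 = October 21, 2002; done October 7, 2002 — within the window.
(3) due by October 7, 2002 + 15 days = October 22, 2002; completed October 21, 2002, before the deadline.

None — every step was satisfied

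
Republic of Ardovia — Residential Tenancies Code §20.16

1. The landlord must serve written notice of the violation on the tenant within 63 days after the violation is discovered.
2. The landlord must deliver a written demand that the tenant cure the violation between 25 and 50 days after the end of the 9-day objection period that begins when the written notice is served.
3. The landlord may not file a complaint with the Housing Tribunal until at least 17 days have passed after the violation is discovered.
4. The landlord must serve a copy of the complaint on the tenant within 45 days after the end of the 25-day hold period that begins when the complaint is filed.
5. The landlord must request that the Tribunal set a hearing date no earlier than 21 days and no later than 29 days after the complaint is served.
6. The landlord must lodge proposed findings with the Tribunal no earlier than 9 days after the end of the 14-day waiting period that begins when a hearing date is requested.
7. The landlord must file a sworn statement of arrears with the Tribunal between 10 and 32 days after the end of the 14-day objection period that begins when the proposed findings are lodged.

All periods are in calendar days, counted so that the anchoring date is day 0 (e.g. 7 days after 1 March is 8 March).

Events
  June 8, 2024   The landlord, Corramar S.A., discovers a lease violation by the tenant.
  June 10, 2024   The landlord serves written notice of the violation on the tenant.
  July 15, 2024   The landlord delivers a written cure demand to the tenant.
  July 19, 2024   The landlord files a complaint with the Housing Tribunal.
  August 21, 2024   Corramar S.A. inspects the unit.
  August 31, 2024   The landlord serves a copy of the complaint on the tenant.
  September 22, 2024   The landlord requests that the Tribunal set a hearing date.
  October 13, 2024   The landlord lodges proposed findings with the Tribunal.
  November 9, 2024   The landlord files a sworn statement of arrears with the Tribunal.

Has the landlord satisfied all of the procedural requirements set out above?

(1) due by June 8, 2024 + 63 days = August 10, 2024; June 10, 2024 is within that limit.
(2) the permitted window runs from June 19, 2024 + 25 = July 14, 2024 to June 19, 2024 + 50 = August 8, 2024; done July 15, 2024 — within the window.
(3) permitted from June 8, 2024 + 17 days = June 25, 2024 onward; done July 19, 2024 — permitted.
(4) due by August 13, 2024 + 45 days = September 27, 2024; completed August 31, 2024, before the deadline.
(5) the permitted window runs from August 31, 2024 + 21 = September 21, 2024 to August 31, 2024 + 29 = September 29, 2024; September 22, 2024 falls inside that range.
(6) permitted from October 6, 2024 + 9 days = October 15, 2024 onward; acted on October 13, 2024, 2 days prematurely.
Later steps need not be reached.

No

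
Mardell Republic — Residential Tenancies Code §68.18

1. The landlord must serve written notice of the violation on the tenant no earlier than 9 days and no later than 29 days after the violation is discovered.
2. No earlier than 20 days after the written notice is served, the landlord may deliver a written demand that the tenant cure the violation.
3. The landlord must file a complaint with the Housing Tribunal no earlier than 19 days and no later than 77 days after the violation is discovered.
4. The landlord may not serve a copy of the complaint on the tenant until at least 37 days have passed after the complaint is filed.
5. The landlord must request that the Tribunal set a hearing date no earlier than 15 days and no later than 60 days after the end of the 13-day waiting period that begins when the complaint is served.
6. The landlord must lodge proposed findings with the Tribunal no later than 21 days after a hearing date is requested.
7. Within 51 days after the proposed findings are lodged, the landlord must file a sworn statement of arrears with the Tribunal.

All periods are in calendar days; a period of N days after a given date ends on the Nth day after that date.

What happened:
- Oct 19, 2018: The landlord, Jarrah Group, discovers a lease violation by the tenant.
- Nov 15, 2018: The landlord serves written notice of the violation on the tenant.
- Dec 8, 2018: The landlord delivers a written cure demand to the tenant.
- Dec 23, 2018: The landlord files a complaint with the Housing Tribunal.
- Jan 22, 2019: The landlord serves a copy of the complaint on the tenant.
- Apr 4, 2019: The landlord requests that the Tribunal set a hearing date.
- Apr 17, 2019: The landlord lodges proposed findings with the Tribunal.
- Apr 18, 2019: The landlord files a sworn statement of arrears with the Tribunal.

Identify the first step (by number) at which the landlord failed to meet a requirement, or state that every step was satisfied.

Step 4

Step 1: the window is 9–29 days after Oct 19, 2018 (when the violation is discovered), so Oct 28, 2018 through Nov 17, 2018; Nov 15, 2018 falls inside that range.
Step 2: the earliest permitted date is 20 days after Nov 15, 2018 (when the written notice is served), i.e. Dec 5, 2018; done Dec 8, 2018, after the minimum wait.
Step 3: the window is 19–77 days after Oct 19, 2018 (when the violation is discovered), so Nov 7, 2018 through Jan 4, 2019; done Dec 23, 2018, which is between those dates.
Step 4: the earliest permitted date is 37 days after Dec 23, 2018 (when the complaint is filed), i.e. Jan 29, 2019; Jan 22, 2019 is 7 days before the earliest permitted date.
No need to go further; step 4 was not satisfied.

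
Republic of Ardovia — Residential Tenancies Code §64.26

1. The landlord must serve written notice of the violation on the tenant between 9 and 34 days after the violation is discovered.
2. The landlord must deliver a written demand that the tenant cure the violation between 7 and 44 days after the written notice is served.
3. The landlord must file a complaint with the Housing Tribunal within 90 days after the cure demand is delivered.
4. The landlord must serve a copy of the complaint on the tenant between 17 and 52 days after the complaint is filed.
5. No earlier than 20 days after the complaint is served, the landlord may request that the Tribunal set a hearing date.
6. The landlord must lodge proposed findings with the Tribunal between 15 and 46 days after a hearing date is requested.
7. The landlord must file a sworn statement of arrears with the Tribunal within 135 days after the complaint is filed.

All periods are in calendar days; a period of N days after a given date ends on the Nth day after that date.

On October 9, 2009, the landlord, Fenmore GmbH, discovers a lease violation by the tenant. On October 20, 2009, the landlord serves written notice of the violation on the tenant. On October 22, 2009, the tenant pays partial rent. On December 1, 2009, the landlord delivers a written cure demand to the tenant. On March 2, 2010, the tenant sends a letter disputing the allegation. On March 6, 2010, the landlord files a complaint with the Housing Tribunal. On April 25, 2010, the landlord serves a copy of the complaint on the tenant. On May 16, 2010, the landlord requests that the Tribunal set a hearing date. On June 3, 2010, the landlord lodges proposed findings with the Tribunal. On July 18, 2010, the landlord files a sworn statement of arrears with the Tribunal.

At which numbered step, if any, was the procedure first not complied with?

Step 3

Step 1 — 9 and 34 days from October 9, 2009 (when the violation is discovered) are October 18, 2009 and November 12, 2009 respectively; done October 20, 2009, which is between those dates.
Step 2 — 7 and 44 days from October 20, 2009 (when the written notice is served) are October 27, 2009 and December 3, 2009 respectively; done December 1, 2009, which is between those dates.
Step 3 — counting 90 days from December 1, 2009 (when the cure demand is delivered) gives a deadline of March 1, 2010; March 6, 2010 misses that deadline by 5 days.
Later steps need not be reached.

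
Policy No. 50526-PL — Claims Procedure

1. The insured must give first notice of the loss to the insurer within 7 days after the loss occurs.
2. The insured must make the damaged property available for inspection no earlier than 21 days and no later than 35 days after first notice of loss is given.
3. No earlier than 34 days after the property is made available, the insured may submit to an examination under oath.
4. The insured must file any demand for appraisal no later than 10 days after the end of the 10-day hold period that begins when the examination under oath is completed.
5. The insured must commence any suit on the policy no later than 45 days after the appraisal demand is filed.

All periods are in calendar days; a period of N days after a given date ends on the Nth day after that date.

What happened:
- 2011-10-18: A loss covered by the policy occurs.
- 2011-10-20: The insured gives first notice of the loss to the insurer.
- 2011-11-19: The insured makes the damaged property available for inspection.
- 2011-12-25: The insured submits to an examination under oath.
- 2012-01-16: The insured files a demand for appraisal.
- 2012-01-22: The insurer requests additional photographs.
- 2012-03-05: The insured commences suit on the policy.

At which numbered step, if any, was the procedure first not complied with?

Step 4

(1) due by 2011-10-18 + 7 days = 2011-10-25; done 2011-10-20 — timely.
(2) the permitted window runs from 2011-10-20 + 21 = 2011-11-10 to 2011-10-20 + 35 = 2011-11-24; 2011-11-19 falls inside that range.
(3) permitted from 2011-11-19 + 34 days = 2011-12-23 onward; done 2011-12-25, after the minimum wait.
(4) due by 2012-01-04 + 10 days = 2012-01-14; done 2012-01-16 — 2 days late.
No need to go further; step 4 was not satisfied.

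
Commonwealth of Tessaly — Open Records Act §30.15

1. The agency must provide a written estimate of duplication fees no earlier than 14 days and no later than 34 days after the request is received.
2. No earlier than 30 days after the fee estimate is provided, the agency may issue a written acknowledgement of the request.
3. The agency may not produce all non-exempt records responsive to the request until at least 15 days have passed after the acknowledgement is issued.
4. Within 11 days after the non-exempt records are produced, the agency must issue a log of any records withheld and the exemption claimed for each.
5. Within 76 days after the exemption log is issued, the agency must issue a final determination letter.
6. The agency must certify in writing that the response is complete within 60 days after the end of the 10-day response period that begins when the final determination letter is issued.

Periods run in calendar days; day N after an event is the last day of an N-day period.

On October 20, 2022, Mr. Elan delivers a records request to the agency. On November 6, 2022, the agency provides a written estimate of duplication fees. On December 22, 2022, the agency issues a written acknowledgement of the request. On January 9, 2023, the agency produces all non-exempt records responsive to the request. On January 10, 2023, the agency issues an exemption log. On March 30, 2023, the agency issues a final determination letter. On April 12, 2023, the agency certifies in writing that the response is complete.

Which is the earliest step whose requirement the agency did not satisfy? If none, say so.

Step 5

Step 1 — 14 and 34 days from October 20, 2022 (when the request is received) are November 3, 2022 and November 23, 2022 respectively; November 6, 2022 falls inside that range.
Step 2 — must wait 30 days from November 6, 2022 (when the fee estimate is provided), so not before December 6, 2022; December 22, 2022 is on or after that date.
Step 3 — must wait 15 days from December 22, 2022 (when the acknowledgement is issued), so not before January 6, 2023; done January 9, 2023 — permitted.
Step 4 — counting 11 days from January 9, 2023 (when the non-exempt records are produced) gives a deadline of January 20, 2023; completed January 10, 2023, before the deadline.
Step 5 — counting 76 days from January 10, 2023 (when the exemption log is issued) gives a deadline of March 27, 2023; March 30, 2023 misses that deadline by 3 days.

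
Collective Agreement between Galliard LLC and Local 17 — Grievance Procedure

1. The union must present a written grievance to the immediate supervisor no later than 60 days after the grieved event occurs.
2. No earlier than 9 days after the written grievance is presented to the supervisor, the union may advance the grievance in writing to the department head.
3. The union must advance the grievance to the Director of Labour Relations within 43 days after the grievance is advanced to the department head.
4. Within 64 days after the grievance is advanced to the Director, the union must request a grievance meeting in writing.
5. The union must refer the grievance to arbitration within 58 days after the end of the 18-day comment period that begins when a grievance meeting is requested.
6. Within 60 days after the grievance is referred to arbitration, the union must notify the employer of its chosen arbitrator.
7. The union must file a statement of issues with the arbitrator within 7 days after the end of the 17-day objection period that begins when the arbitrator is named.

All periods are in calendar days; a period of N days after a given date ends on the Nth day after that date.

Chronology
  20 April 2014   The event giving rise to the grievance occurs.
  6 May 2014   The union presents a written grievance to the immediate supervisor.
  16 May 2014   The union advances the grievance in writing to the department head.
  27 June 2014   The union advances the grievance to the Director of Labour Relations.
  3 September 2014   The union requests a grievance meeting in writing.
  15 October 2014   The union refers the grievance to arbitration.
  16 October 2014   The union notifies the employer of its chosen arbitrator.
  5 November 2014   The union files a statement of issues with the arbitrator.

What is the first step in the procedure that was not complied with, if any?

Step 1 — counting 60 days from 20 April 2014 (when the grieved event occurs) gives a deadline of 19 June 2014; completed 6 May 2014, before the deadline.
Step 2 — must wait 9 days from 6 May 2014 (when the written grievance is presented to the supervisor), so not before 15 May 2014; done 16 May 2014 — permitted.
Step 3 — counting 43 days from 16 May 2014 (when the grievance is advanced to the department head) gives a deadline of 28 June 2014; done 27 June 2014 — timely.
Step 4 — counting 64 days from 27 June 2014 (when the grievance is advanced to the Director) gives a deadline of 30 August 2014; done 3 September 2014 — 4 days late.
No need to go further; step 4 was not satisfied.

Step 4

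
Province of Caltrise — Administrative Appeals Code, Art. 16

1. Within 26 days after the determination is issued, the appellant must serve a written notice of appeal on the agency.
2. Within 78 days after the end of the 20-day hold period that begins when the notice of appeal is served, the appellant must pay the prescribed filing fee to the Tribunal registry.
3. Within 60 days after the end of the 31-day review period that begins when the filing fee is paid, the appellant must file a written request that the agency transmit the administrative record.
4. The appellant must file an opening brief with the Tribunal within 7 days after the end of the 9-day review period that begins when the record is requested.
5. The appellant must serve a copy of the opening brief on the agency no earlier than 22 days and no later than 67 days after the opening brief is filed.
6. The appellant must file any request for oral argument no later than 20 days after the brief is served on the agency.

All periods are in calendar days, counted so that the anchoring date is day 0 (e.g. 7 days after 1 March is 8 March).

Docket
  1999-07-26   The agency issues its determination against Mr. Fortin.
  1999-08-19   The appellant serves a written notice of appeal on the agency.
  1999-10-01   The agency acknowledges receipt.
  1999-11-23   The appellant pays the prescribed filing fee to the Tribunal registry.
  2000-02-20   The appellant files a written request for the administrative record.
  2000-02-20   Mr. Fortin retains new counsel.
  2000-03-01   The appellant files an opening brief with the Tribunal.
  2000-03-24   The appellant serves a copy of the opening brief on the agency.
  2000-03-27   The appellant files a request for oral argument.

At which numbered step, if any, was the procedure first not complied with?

Step 1: 26 days after 1999-07-26 (when the determination is issued) is 1999-08-21; 1999-08-19 is within that limit.
Step 2: 78 days after 1999-09-08 (end of the 20-day hold period, which began when the notice of appeal is served on 1999-08-19) is 1999-11-25; done 1999-11-23 — timely.
Step 3: 60 days after 1999-12-24 (end of the 31-day review period, which began when the filing fee is paid on 1999-11-23) is 2000-02-22; completed 2000-02-20, before the deadline.
Step 4: 7 days after 2000-02-29 (end of the 9-day review period, which began when the record is requested on 2000-02-20) is 2000-03-07; 2000-03-01 is within that limit.
Step 5: the window is 22–67 days after 2000-03-01 (when the opening brief is filed), so 2000-03-23 through 2000-05-07; done 2000-03-24 — within the window.
Step 6: 20 days after 2000-03-24 (when the brief is served on the agency) is 2000-04-13; done 2000-03-27 — timely.

None — every step was satisfied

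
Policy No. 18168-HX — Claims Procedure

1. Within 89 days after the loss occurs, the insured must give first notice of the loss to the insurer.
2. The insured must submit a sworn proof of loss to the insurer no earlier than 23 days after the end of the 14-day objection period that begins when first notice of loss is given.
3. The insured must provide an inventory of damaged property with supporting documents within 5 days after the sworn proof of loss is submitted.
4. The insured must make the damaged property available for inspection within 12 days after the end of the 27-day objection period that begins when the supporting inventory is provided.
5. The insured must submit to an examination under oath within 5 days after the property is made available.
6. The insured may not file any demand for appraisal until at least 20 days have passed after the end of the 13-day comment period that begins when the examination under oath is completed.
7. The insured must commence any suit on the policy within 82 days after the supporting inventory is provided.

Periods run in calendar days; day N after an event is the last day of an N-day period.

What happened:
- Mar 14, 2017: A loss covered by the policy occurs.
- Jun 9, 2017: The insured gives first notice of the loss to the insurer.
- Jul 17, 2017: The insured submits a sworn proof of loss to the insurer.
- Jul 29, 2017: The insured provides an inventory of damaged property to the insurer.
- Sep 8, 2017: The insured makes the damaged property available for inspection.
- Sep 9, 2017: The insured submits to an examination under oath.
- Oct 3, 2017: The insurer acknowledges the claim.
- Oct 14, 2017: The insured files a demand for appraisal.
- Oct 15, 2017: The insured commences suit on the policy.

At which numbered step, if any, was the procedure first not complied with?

Step 3

(1) due by Mar 14, 2017 + 89 days = Jun 11, 2017; completed Jun 9, 2017, before the deadline.
(2) permitted from Jun 23, 2017 + 23 days = Jul 16, 2017 onward; done Jul 17, 2017 — permitted.
(3) due by Jul 17, 2017 + 5 days = Jul 22, 2017; Jul 29, 2017 misses that deadline by 7 days.
That is the first point of non-compliance.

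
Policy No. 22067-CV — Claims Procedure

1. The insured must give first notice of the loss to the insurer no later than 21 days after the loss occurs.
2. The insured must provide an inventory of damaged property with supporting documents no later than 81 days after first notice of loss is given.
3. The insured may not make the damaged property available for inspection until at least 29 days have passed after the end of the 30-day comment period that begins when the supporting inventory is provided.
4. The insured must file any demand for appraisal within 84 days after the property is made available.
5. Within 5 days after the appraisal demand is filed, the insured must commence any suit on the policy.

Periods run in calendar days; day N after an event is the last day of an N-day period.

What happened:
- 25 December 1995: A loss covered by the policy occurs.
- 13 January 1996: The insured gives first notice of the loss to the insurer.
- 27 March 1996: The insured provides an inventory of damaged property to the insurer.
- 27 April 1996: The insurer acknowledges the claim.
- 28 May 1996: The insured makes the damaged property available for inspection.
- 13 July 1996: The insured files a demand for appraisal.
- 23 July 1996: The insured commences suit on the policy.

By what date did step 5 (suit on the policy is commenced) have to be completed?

18 July 1996

Step 5 runs from 13 July 1996, when the appraisal demand is filed. 5 days after 13 July 1996 is 18 July 1996.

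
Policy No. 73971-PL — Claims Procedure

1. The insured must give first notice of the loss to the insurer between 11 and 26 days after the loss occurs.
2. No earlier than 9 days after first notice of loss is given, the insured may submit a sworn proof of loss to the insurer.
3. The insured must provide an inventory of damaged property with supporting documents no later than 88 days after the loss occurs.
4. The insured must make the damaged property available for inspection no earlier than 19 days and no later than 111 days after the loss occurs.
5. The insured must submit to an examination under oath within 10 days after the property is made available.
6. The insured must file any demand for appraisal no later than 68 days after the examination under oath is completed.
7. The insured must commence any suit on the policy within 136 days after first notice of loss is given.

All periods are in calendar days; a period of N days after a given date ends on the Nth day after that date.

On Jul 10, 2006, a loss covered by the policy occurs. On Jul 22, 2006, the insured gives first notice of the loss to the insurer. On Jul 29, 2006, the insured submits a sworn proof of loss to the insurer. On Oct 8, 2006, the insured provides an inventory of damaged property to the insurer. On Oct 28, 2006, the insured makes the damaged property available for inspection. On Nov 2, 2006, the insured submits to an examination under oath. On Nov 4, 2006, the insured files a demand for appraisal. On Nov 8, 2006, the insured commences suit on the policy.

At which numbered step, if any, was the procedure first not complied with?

Step 1 — 11 and 26 days from Jul 10, 2006 (when the loss occurs) are Jul 21, 2006 and Aug 5, 2006 respectively; Jul 22, 2006 falls inside that range.
Step 2 — must wait 9 days from Jul 22, 2006 (when first notice of loss is given), so not before Jul 31, 2006; acted on Jul 29, 2006, 2 days prematurely.
Later steps need not be reached.

Step 2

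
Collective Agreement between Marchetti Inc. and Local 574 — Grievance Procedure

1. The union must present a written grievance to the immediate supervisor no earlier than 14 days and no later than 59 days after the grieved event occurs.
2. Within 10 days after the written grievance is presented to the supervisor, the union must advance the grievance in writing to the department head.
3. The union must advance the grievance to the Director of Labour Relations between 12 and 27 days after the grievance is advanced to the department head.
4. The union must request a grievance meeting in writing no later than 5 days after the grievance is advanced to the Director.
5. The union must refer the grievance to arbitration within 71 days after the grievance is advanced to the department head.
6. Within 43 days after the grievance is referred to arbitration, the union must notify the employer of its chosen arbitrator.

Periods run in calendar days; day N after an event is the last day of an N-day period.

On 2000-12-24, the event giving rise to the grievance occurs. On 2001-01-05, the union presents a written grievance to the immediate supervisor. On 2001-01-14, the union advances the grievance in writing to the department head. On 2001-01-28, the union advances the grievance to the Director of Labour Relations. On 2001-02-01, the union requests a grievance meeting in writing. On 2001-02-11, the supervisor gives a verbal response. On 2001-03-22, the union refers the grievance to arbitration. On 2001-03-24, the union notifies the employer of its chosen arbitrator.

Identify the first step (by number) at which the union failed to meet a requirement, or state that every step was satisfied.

Step 1

(1) the permitted window runs from 2000-12-24 + 14 = 2001-01-07 to 2000-12-24 + 59 = 2001-02-21; 2001-01-05 is 2 days too early.
The procedure was therefore not followed at step 1.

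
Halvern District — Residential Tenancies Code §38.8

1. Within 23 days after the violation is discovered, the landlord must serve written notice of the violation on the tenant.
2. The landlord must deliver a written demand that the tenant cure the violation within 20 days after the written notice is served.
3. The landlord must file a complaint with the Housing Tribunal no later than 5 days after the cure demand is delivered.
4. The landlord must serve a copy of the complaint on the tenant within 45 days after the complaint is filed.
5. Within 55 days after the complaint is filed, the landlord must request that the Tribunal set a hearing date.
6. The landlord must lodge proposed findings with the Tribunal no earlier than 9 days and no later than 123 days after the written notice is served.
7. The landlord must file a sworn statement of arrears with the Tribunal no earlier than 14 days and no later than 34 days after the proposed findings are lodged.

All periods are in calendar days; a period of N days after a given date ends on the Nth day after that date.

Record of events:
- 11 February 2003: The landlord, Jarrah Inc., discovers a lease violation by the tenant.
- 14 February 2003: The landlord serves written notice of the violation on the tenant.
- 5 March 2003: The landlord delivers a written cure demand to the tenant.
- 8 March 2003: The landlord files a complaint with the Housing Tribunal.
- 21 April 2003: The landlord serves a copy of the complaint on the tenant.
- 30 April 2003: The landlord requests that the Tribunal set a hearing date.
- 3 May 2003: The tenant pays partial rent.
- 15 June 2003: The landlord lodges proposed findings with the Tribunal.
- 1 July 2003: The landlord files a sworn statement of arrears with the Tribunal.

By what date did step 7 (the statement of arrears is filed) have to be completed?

19 July 2003

Step 7 runs from 15 June 2003, when the proposed findings are lodged. The window is 14–34 days after 15 June 2003; it closes on 19 July 2003.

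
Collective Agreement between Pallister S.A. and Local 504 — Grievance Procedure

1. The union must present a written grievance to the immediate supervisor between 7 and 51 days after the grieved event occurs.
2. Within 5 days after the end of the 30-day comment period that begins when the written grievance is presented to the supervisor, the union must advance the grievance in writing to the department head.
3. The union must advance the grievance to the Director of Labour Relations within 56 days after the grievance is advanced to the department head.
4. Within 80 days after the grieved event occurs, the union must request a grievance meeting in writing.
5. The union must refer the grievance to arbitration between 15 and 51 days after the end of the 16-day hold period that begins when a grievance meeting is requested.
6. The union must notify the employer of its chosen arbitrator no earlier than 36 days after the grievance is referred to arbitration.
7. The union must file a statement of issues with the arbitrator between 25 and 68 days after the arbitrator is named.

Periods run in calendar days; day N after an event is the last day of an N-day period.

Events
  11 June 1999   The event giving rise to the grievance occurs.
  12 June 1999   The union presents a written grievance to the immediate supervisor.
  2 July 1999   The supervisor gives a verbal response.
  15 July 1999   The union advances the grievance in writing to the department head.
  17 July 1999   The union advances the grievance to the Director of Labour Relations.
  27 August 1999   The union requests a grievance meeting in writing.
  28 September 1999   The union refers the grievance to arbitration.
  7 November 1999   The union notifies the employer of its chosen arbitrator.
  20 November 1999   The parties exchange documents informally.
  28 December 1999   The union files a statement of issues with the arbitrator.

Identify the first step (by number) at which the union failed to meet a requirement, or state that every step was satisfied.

Step 1

(1) the permitted window runs from 11 June 1999 + 7 = 18 June 1999 to 11 June 1999 + 51 = 1 August 1999; 12 June 1999 is 6 days too early.
That is the first point of non-compliance.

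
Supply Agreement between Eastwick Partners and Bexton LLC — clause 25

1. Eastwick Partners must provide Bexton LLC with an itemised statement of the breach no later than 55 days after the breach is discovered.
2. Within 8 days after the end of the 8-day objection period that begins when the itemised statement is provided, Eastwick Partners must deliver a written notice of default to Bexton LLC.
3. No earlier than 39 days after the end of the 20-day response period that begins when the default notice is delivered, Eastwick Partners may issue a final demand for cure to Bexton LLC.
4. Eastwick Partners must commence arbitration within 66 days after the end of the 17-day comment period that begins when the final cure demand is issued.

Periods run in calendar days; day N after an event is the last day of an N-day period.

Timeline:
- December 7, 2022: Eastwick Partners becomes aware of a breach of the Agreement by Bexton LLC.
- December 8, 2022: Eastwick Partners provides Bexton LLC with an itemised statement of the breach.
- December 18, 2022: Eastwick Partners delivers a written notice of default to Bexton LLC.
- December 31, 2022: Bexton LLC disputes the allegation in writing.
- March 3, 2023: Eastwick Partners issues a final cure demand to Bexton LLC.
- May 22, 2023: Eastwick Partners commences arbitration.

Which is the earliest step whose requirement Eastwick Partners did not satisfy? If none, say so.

None — every step was satisfied

Step 1 — counting 55 days from December 7, 2022 (when the breach is discovered) gives a deadline of January 31, 2023; completed December 8, 2022, before the deadline.
Step 2 — counting 8 days from December 16, 2022 (end of the 8-day objection period, which began when the itemised statement is provided on December 8, 2022) gives a deadline of December 24, 2022; done December 18, 2022 — timely.
Step 3 — must wait 39 days from January 7, 2023 (end of the 20-day response period, which began when the default notice is delivered on December 18, 2022), so not before February 15, 2023; done March 3, 2023 — permitted.
Step 4 — counting 66 days from March 20, 2023 (end of the 17-day comment period, which began when the final cure demand is issued on March 3, 2023) gives a deadline of May 25, 2023; completed May 22, 2023, before the deadline.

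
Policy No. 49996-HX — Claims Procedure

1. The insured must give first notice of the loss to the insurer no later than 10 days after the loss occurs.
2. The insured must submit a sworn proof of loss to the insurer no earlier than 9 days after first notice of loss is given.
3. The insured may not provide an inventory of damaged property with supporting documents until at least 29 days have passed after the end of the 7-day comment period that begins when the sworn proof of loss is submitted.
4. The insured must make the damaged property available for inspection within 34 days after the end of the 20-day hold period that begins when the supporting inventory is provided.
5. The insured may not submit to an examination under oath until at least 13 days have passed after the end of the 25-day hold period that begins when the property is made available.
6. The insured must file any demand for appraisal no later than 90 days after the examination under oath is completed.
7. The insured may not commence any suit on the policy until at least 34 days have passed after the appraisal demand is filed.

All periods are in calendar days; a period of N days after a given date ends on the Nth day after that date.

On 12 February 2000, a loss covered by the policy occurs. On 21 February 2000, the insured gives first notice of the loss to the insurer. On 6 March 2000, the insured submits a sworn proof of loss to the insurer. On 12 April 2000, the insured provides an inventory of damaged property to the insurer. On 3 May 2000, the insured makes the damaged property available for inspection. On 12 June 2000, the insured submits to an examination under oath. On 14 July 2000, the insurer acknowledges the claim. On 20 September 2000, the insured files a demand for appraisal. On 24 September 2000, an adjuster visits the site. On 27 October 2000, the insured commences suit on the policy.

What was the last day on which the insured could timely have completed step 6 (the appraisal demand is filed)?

Step 6 runs from 12 June 2000, when the examination under oath is completed. 90 days after 12 June 2000 is 10 September 2000.

10 September 2000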